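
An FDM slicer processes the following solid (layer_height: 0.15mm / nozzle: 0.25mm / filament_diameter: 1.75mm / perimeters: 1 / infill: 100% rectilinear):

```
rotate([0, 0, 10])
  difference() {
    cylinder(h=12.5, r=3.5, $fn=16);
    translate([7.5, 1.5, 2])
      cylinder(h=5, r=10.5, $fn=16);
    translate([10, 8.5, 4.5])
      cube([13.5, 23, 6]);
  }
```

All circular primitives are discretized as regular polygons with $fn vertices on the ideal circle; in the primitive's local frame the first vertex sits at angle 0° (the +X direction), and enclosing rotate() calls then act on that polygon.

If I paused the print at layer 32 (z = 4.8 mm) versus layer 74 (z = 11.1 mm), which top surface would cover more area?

layer 74 (z = 11.1 mm)

Layer 32 (z = 4.8): the cylinder: section is a regular 16-gon, circumradius r=3.5 (area = (16/2)·3.500²·sin(360°/16) = 37.50 mm²); the r=10.5 cylinder at (7.5, 1.5) gives a regular 16-gon of circumradius 10.5 (constant along its height) (area = (16/2)·10.500²·sin(360°/16) = 337.53 mm²); the cube at (10, 8.5) (footprint 13.5×23) is included at this height (area 310.50 mm²); After the difference (first − rest): starting from the r=3.5 cylinder (37.50 mm²), the r=10.5 cylinder at (7.5, 1.5) partially overlaps it — only the 35.03 mm² overlap (of its 337.53 mm²) is removed, clipping the outline; the 13.5×23 cube at (10, 8.5) misses the remaining region (no effect) — area = 2.47 mm²; (rotated 10° about Z; rotation is an isometry so areas/perimeters/island counts are preserved). So its area = 2.47 mm². Layer 74 (z = 11.1): the cylinder: section is a regular 16-gon, circumradius r=3.5 (area = (16/2)·3.500²·sin(360°/16) = 37.50 mm²); the cylinder at (7.5, 1.5) is absent (z outside [2, 7]); the cube at (10, 8.5) does not reach this height (z outside [4.5, 10.5]); Taking the first minus the rest: none of the subtracted shapes is present at this height, so the r=3.5 cylinder is unchanged — area = 37.50 mm²; (whole slice rotated 10° about Z — lengths, areas and connectivity unchanged). So its area = 37.50 mm². Layer 74 is larger (37.50 vs 2.47 mm²).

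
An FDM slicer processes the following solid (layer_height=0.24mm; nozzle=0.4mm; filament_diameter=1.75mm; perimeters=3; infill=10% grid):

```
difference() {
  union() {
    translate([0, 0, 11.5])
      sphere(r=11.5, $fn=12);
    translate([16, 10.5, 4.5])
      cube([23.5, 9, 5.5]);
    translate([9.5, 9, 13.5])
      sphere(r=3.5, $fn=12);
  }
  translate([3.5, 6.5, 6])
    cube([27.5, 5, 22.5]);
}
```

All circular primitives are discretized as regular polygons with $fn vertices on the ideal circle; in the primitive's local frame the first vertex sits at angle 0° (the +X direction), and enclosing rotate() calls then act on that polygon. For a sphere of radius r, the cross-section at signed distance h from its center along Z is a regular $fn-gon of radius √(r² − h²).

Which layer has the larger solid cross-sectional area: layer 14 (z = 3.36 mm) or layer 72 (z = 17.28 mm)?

layer 72 (z = 17.28 mm)

Layer 14 (z = 3.36): the r=11.5 sphere contributes a regular 12-gon of circumradius √(11.5²−8.14²) = 8.123 (area = (12/2)·8.123²·sin(360°/12) = 197.97 mm²); the cube at (16, 10.5) is absent (z outside [4.5, 10]); the sphere at (9.5, 9) is not intersected at this z (|z−center|=10.140 > r=3.5); Taking the union: only the r=11.5 sphere is present, so the union is just that shape — area = 197.97 mm²; the cube at (3.5, 6.5) is absent (z outside [6, 28.5]); Taking the first minus the rest: none of the subtracted shapes is present at this height, so that combined region is unchanged — area = 197.97 mm². So its area = 197.97 mm². Layer 72 (z = 17.28): the sphere: section is a regular 12-gon, circumradius = √(r²−h²) = √(11.5²−5.78²) = 9.942 (area = (12/2)·9.942²·sin(360°/12) = 296.52 mm²); the cube at (16, 10.5) is not intersected at this z (z outside [4.5, 10]); the sphere at (9.5, 9) is absent (|z−center|=3.780 > r=3.5); Merging all regions: only the r=11.5 sphere is present, so the union is just that shape — area = 296.52 mm²; the 27.5×5 cube at (3.5, 6.5) contributes its full rectangle (area 137.50 mm²); Subtracting the remaining from the first: starting from that combined region (296.52 mm²), the 27.5×5 cube at (3.5, 6.5) partially overlaps it — only the 5.62 mm² overlap (of its 137.50 mm²) is removed, clipping the outline — area = 290.91 mm². So its area = 290.91 mm². Layer 72 is larger (290.91 vs 197.97 mm²).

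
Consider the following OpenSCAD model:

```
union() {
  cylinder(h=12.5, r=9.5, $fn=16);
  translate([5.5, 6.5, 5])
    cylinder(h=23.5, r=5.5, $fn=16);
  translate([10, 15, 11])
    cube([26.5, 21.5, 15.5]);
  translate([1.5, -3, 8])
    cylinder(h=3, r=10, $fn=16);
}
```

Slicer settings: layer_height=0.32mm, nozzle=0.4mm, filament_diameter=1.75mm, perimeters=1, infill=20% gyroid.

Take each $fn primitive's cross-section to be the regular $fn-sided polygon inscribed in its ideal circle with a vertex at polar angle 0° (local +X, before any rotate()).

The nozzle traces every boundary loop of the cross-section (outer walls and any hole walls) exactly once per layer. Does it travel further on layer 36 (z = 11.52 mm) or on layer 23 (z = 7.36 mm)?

Layer 36 (z = 11.52): the cylinder: section is a regular 16-gon, circumradius r=9.5 (perimeter = 2·16·9.500·sin(180°/16) = 59.31 mm); the r=5.5 cylinder at (5.5, 6.5) contributes a regular 16-gon of circumradius 5.5 (perimeter = 2·16·5.500·sin(180°/16) = 34.34 mm); the 26.5×21.5 cube at (10, 15) contributes its full rectangle (perimeter 96.00 mm); the cylinder at (1.5, -3) does not reach this height (z outside [8, 11]); Taking the union: the regions partially overlap (shared area 49.68 mm²), so the edge portions inside another operand are dropped and the merged outline is re-measured after clipping — boundary = 162.70 mm. So its perimeter = 162.70 mm. Layer 23 (z = 7.36): the cylinder: section is a regular 16-gon, circumradius r=9.5 (perimeter = 2·16·9.500·sin(180°/16) = 59.31 mm); the cylinder at (5.5, 6.5): section is a regular 16-gon, circumradius r=5.5 (perimeter = 2·16·5.500·sin(180°/16) = 34.34 mm); the cube at (10, 15) is not intersected at this z (z outside [11, 26.5]); the cylinder at (1.5, -3) is absent (z outside [8, 11]); Taking the union: the regions partially overlap (shared area 49.68 mm²), so the edge portions inside another operand are dropped and the merged outline is re-measured after clipping — boundary = 66.70 mm. So its perimeter = 66.70 mm. Layer 36 is larger (162.70 vs 66.70 mm).

layer 36 (z = 11.52 mm)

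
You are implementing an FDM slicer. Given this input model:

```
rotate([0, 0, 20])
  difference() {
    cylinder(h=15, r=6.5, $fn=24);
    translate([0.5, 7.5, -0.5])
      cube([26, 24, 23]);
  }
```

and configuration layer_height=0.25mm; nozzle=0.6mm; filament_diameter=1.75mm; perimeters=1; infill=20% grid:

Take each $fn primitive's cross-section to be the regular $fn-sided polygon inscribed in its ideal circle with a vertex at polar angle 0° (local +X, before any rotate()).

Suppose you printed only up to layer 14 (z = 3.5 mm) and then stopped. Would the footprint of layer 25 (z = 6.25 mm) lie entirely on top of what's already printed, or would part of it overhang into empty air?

entirely on top

Compare the two slices. At z = 3.5: the r=6.5 cylinder contributes a regular 24-gon of circumradius 6.5 (area = (24/2)·6.500²·sin(360°/24) = 131.22 mm²); the cube at (0.5, 7.5) (footprint 26×24) is included at this height (area 624.00 mm²); Subtracting the remaining from the first: starting from the r=6.5 cylinder (131.22 mm²), the 26×24 cube at (0.5, 7.5) misses the remaining region (no effect) — area = 131.22 mm²; (whole slice rotated 20° about Z — lengths, areas and connectivity unchanged). At z = 6.25: the cylinder: section is a regular 24-gon, circumradius r=6.5 (area = (24/2)·6.500²·sin(360°/24) = 131.22 mm²); the cube at (0.5, 7.5) (footprint 26×24) is included at this height (area 624.00 mm²); Subtracting the remaining from the first: starting from the r=6.5 cylinder (131.22 mm²), the 26×24 cube at (0.5, 7.5) misses the remaining region (no effect) — area = 131.22 mm²; (rotated 20° about Z; rotation is an isometry so areas/perimeters/island counts are preserved). Checking containment: the cross-section at z = 6.25 is a subset of the cross-section at z = 3.5.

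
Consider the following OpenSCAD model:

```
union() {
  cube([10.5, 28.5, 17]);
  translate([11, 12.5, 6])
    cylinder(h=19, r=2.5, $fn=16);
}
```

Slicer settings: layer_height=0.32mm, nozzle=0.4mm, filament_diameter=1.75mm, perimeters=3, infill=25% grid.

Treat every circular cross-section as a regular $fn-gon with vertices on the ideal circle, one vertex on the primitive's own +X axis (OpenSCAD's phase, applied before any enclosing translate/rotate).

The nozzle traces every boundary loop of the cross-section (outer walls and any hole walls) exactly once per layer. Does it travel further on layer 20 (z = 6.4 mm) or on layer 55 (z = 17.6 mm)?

layer 20 (z = 6.4 mm)

Layer 20 (z = 6.4): the 10.5×28.5 cube contributes its full rectangle (perimeter 78.00 mm); the cylinder at (11, 12.5): section is a regular 16-gon, circumradius r=2.5 (perimeter = 2·16·2.500·sin(180°/16) = 15.61 mm); Merging all regions: the regions partially overlap (shared area 7.12 mm²), so the edge portions inside another operand are dropped and the merged outline is re-measured after clipping — boundary = 82.02 mm. So its perimeter = 82.02 mm. Layer 55 (z = 17.6): the cube does not reach this height (z outside [0, 17]); the cylinder at (11, 12.5): section is a regular 16-gon, circumradius r=2.5 (perimeter = 2·16·2.500·sin(180°/16) = 15.61 mm); Merging all regions: only the r=2.5 cylinder at (11, 12.5) is present, so the union is just that shape — boundary = 15.61 mm. So its perimeter = 15.61 mm. Layer 20 is larger (82.02 vs 15.61 mm).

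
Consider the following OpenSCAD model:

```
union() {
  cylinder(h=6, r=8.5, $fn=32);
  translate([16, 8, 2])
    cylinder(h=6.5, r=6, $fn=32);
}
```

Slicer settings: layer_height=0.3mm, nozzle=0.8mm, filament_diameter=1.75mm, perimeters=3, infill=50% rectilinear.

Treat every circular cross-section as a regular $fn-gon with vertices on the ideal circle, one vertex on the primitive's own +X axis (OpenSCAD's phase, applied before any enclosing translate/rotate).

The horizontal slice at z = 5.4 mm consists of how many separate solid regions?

At z = 5.4 mm: the cylinder: section is a regular 32-gon, circumradius r=8.5; the r=6 cylinder at (16, 8) gives a regular 32-gon of circumradius 6 (constant along its height); Merging all regions: the 2 present regions are separate (no shared area or edge), so areas and boundary lengths simply add and each stays a separate island — 2 connected regions. The result has 2 disconnected regions.

2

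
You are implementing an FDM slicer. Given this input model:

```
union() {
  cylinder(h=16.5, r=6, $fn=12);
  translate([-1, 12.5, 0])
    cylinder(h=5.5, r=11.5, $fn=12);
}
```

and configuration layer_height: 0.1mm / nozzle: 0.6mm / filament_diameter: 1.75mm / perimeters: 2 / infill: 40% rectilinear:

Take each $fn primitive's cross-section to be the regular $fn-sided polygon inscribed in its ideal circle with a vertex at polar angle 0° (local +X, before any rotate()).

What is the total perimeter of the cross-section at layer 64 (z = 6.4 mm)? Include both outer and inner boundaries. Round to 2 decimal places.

37.27 mm

At z = 6.4 mm: the cylinder: section is a regular 12-gon, circumradius r=6 (perimeter = 2·12·6.000·sin(180°/12) = 37.27 mm); the cylinder at (-1, 12.5) is not intersected at this z (z outside [0, 5.5]); Taking the union: only the r=6 cylinder is present, so the union is just that shape — boundary = 37.27 mm. Overall, the cross-section is a single solid region. Total boundary length (outer) = 37.27 mm.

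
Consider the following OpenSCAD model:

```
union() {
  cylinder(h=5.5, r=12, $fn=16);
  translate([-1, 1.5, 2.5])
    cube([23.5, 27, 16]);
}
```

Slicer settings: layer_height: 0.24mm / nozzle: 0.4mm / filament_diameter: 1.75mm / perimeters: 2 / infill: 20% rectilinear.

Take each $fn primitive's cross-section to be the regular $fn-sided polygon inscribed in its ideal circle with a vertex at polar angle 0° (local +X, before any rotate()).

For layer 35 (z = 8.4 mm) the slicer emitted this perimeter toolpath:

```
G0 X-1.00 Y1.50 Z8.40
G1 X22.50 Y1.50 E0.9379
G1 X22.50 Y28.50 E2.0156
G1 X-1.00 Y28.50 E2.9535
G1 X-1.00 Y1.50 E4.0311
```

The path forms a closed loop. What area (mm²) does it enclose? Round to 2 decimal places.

634.50 mm²

Apply the shoelace formula to the sequence of (X, Y) vertices; enclosed area = 634.50 mm².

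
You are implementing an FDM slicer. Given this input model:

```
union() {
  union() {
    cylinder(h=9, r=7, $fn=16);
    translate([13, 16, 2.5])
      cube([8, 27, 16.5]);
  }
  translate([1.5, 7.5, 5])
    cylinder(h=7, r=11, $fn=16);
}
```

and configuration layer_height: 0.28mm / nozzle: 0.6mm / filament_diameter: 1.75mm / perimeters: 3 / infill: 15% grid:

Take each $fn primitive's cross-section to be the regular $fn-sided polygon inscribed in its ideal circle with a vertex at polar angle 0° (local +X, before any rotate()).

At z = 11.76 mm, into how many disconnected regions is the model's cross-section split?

2

At z = 11.76 mm: the cylinder is not intersected at this z (z outside [0, 9]); the 8×27 cube at (13, 16) contributes its full rectangle; Taking the union: only the 8×27 cube at (13, 16) is present, so the union is just that shape — 1 connected region; the r=11 cylinder at (1.5, 7.5) contributes a regular 16-gon of circumradius 11; Merging all regions: the 2 present regions are separate (no shared area or edge), so areas and boundary lengths simply add and each stays a separate island — 2 connected regions. The result has 2 disconnected regions.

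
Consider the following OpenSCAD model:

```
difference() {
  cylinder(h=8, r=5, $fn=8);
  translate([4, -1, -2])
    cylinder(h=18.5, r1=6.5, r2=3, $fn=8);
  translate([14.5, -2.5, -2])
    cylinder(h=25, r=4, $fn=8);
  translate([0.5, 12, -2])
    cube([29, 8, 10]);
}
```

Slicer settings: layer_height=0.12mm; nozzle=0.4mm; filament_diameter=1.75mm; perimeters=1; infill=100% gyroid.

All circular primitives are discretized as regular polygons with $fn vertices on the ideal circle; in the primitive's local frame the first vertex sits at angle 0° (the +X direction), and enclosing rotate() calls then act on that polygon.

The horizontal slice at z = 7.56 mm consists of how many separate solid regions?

At z = 7.56 mm: the r=5 cylinder gives a regular 8-gon of circumradius 5 (constant along its height); the cone at (4, -1): at t=0.517 of its height the radius interpolates to r₁+(r₂−r₁)t = 4.691, giving a regular 8-gon of that circumradius; the r=4 cylinder at (14.5, -2.5) contributes a regular 8-gon of circumradius 4; the cube at (0.5, 12) (footprint 29×8) is included at this height; Subtracting the remaining from the first: starting from the r=5 cylinder, the cone at (4, -1) partially overlaps it — only the 29.71 mm² overlap (of its 62.25 mm²) is removed, clipping the outline; the r=4 cylinder at (14.5, -2.5) misses the remaining region (no effect); the 29×8 cube at (0.5, 12) misses the remaining region (no effect) — 1 connected region. The result has 1 disconnected region.

1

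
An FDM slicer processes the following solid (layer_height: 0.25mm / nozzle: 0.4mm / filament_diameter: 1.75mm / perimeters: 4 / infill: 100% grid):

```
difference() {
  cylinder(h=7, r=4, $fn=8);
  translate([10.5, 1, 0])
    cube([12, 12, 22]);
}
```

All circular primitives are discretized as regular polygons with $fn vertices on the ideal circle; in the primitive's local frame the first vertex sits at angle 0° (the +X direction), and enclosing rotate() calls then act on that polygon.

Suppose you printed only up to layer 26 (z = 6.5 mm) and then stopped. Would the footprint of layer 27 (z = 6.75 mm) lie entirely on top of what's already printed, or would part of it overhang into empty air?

entirely on top

Compare the two slices. At z = 6.5: the r=4 cylinder gives a regular 8-gon of circumradius 4 (constant along its height) (area = (8/2)·4.000²·sin(360°/8) = 45.25 mm²); the cube at (10.5, 1) (footprint 12×12) is included at this height (area 144.00 mm²); Subtracting the remaining from the first: starting from the r=4 cylinder (45.25 mm²), the 12×12 cube at (10.5, 1) misses the remaining region (no effect) — area = 45.25 mm². At z = 6.75: the r=4 cylinder gives a regular 8-gon of circumradius 4 (constant along its height) (area = (8/2)·4.000²·sin(360°/8) = 45.25 mm²); the cube at (10.5, 1) is present — its section is the full 12×12 rectangle (area 144.00 mm²); Taking the first minus the rest: starting from the r=4 cylinder (45.25 mm²), the 12×12 cube at (10.5, 1) misses the remaining region (no effect) — area = 45.25 mm². Checking containment: the cross-section at z = 6.75 is a subset of the cross-section at z = 6.5.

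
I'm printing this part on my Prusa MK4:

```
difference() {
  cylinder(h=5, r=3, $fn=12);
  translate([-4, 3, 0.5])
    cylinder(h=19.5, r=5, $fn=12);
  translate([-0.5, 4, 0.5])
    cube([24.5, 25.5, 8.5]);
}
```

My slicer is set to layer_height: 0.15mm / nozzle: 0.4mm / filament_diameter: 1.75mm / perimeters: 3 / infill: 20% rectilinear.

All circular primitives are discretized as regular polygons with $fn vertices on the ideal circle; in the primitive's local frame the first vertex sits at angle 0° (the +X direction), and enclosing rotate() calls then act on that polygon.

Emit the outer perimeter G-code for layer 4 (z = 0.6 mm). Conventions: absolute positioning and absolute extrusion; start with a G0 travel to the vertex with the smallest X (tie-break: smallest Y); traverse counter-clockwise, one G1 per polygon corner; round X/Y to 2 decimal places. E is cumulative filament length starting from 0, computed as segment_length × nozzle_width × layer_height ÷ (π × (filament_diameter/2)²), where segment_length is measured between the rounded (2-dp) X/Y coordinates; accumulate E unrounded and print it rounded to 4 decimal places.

At z = 0.6 mm: the cylinder: section is a regular 12-gon, circumradius r=3; the r=5 cylinder at (-4, 3) contributes a regular 12-gon of circumradius 5; the 24.5×25.5 cube at (-0.5, 4) contributes its full rectangle; Taking the first minus the rest: starting from the r=3 cylinder, the r=5 cylinder at (-4, 3) partially overlaps it — only the 11.13 mm² overlap (of its 75.00 mm²) is removed, clipping the outline; the 24.5×25.5 cube at (-0.5, 4) misses the remaining region (no effect) — 1 connected region. The outline is a single polygon with 11 vertices. Extrusion per mm of travel: 0.4 × 0.15 / (π × 0.875²) = 0.024945. Accumulating E over each segment gives final E = 0.4310.

G0 X-2.50 Y-1.60 Z0.60
G1 X-1.50 Y-2.60 E0.0353
G1 X0.00 Y-3.00 E0.0740
G1 X1.50 Y-2.60 E0.1127
G1 X2.60 Y-1.50 E0.1515
G1 X3.00 Y0.00 E0.1903
G1 X2.60 Y1.50 E0.2290
G1 X1.50 Y2.60 E0.2678
G1 X0.93 Y2.75 E0.2825
G1 X0.33 Y0.50 E0.3406
G1 X-1.50 Y-1.33 E0.4051
G1 X-2.50 Y-1.60 E0.4310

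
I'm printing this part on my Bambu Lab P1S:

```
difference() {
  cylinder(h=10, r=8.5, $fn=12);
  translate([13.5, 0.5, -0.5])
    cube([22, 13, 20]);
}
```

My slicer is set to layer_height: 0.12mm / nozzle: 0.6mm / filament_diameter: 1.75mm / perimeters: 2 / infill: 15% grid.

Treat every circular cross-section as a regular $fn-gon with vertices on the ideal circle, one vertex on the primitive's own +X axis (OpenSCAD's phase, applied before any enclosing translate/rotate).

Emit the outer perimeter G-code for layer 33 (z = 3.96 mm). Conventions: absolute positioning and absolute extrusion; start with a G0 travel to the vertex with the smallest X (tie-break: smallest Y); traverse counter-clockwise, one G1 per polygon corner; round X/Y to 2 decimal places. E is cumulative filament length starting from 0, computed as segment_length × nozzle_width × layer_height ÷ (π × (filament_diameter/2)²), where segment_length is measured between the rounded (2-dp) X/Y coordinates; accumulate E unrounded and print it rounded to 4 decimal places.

G0 X-8.50 Y0.00 Z3.96
G1 X-7.36 Y-4.25 E0.1317
G1 X-4.25 Y-7.36 E0.2634
G1 X0.00 Y-8.50 E0.3951
G1 X4.25 Y-7.36 E0.5268
G1 X7.36 Y-4.25 E0.6585
G1 X8.50 Y0.00 E0.7902
G1 X7.36 Y4.25 E0.9219
G1 X4.25 Y7.36 E1.0536
G1 X0.00 Y8.50 E1.1853
G1 X-4.25 Y7.36 E1.3170
G1 X-7.36 Y4.25 E1.4486
G1 X-8.50 Y0.00 E1.5804

At z = 3.96 mm: the r=8.5 cylinder gives a regular 12-gon of circumradius 8.5 (constant along its height); the cube at (13.5, 0.5) (footprint 22×13) is included at this height; After the difference (first − rest): starting from the r=8.5 cylinder, the 22×13 cube at (13.5, 0.5) misses the remaining region (no effect) — 1 connected region. The outline is a single polygon with 12 vertices. Extrusion per mm of travel: 0.6 × 0.12 / (π × 0.875²) = 0.029934. Accumulating E over each segment gives final E = 1.5804.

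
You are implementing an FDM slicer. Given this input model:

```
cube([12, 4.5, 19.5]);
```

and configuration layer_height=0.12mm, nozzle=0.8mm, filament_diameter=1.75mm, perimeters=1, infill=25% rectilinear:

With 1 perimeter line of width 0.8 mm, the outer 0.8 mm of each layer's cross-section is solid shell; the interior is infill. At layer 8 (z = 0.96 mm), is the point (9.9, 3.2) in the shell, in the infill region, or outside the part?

At z = 0.96 mm: the 12×4.5 cube contributes its full rectangle. Overall, the cross-section is a single solid region. The nearest boundary edge runs (12.00, 4.50)→(0.00, 4.50); distance from the point to it = 1.30 mm. The point is inside the cross-section and 1.30 mm from the nearest boundary — more than the 0.8 mm shell width (1 × 0.8), so it's in the infill interior.

infill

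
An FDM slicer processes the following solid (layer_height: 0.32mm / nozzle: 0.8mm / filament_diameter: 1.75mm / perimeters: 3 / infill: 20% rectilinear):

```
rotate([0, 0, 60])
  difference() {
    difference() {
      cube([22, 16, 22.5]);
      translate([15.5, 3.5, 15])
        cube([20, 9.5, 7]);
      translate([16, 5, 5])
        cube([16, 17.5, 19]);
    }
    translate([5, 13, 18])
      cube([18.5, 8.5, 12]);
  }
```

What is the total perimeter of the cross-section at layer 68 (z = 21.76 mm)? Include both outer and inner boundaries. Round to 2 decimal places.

At z = 21.76 mm: the cube is present — its section is the full 22×16 rectangle (perimeter 76.00 mm); the 20×9.5 cube at (15.5, 3.5) contributes its full rectangle (perimeter 59.00 mm); the cube at (16, 5) is present — its section is the full 16×17.5 rectangle (perimeter 67.00 mm); Taking the first minus the rest: starting from the 22×16 cube, the 20×9.5 cube at (15.5, 3.5) partially overlaps it — only the 61.75 mm² overlap (of its 190.00 mm²) is removed, clipping the outline; the 16×17.5 cube at (16, 5) partially overlaps it — only the 18.00 mm² overlap (of its 280.00 mm²) is removed, clipping the outline — boundary = 77.00 mm; the cube at (5, 13) (footprint 18.5×8.5) is included at this height (perimeter 54.00 mm); Taking the first minus the rest: starting from the result so far, the 18.5×8.5 cube at (5, 13) partially overlaps it — only the 33.00 mm² overlap (of its 157.25 mm²) is removed, clipping the outline — boundary = 76.00 mm; (rotated 60° about Z; rotation is an isometry so areas/perimeters/island counts are preserved). Overall, the cross-section is a single solid region. Total boundary length (outer) = 76.00 mm.

76.00 mm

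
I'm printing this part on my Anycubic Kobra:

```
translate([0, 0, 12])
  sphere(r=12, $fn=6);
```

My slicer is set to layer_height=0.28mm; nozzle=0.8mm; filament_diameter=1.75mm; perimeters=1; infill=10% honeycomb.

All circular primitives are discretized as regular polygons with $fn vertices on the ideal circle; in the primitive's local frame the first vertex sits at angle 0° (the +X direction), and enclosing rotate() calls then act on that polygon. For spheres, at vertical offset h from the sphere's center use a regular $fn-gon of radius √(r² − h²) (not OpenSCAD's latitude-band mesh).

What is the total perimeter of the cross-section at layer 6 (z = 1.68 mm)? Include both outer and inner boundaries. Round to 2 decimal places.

36.74 mm

At z = 1.68 mm: the r=12 sphere contributes a regular 6-gon of circumradius √(12²−10.32²) = 6.124 (perimeter = 2·6·6.124·sin(180°/6) = 36.74 mm). Overall, the cross-section is a single solid region. Total boundary length (outer) = 36.74 mm.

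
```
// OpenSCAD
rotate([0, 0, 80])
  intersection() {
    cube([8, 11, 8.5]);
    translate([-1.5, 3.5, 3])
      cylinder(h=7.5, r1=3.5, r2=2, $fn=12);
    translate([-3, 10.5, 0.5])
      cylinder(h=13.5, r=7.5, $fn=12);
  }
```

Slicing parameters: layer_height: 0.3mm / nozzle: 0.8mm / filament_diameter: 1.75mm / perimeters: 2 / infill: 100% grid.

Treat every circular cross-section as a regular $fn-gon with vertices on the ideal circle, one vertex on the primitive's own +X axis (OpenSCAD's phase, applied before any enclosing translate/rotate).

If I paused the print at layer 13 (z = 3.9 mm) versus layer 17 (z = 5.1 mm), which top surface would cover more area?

layer 13 (z = 3.9 mm)

Layer 13 (z = 3.9): the cube is present — its section is the full 8×11 rectangle (area 88.00 mm²); the cone at (-1.5, 3.5) contributes a regular 12-gon of circumradius 3.320 (interpolated between r1=3.5 and r2=2 at t=0.120) (area = (12/2)·3.320²·sin(360°/12) = 33.07 mm²); the r=7.5 cylinder at (-3, 10.5) gives a regular 12-gon of circumradius 7.5 (constant along its height) (area = (12/2)·7.500²·sin(360°/12) = 168.75 mm²); Keeping only the common overlap: the cone at (-1.5, 3.5) partially overlaps the 8×11 cube; clipping to the common part keeps 7.18 mm²; the r=7.5 cylinder at (-3, 10.5) partially overlaps the running intersection; clipping to the common part keeps 2.43 mm² — area = 2.43 mm²; (rotated 80° about Z; rotation is an isometry so areas/perimeters/island counts are preserved). So its area = 2.43 mm². Layer 17 (z = 5.1): the cube is present — its section is the full 8×11 rectangle (area 88.00 mm²); the cone at (-1.5, 3.5) contributes a regular 12-gon of circumradius 3.080 (interpolated between r1=3.5 and r2=2 at t=0.280) (area = (12/2)·3.080²·sin(360°/12) = 28.46 mm²); the cylinder at (-3, 10.5): section is a regular 12-gon, circumradius r=7.5 (area = (12/2)·7.500²·sin(360°/12) = 168.75 mm²); Keeping only the common overlap: the cone at (-1.5, 3.5) partially overlaps the 8×11 cube; clipping to the common part keeps 5.59 mm²; the r=7.5 cylinder at (-3, 10.5) partially overlaps the running intersection; clipping to the common part keeps 1.92 mm² — area = 1.92 mm²; (rotated 80° about Z; rotation is an isometry so areas/perimeters/island counts are preserved). So its area = 1.92 mm². Layer 13 is larger (2.43 vs 1.92 mm²).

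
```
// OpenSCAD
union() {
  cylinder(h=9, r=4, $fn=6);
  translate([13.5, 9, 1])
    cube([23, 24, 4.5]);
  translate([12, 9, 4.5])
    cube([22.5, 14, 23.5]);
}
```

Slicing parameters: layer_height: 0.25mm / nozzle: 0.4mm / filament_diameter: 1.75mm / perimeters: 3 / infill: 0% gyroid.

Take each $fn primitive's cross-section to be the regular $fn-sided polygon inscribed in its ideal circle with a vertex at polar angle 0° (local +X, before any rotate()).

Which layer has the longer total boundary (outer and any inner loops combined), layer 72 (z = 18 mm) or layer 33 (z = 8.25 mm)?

Layer 72 (z = 18): the cylinder does not reach this height (z outside [0, 9]); the cube at (13.5, 9) does not reach this height (z outside [1, 5.5]); the cube at (12, 9) is present — its section is the full 22.5×14 rectangle (perimeter 73.00 mm); Combining (union): only the 22.5×14 cube at (12, 9) is present, so the union is just that shape — boundary = 73.00 mm. So its perimeter = 73.00 mm. Layer 33 (z = 8.25): the r=4 cylinder gives a regular 6-gon of circumradius 4 (constant along its height) (perimeter = 2·6·4.000·sin(180°/6) = 24.00 mm); the cube at (13.5, 9) does not reach this height (z outside [1, 5.5]); the 22.5×14 cube at (12, 9) contributes its full rectangle (perimeter 73.00 mm); Merging all regions: the 2 present regions are separate (no shared area or edge), so areas and boundary lengths simply add and each stays a separate island — boundary = 97.00 mm. So its perimeter = 97.00 mm. Layer 33 is larger (97.00 vs 73.00 mm).

layer 33 (z = 8.25 mm)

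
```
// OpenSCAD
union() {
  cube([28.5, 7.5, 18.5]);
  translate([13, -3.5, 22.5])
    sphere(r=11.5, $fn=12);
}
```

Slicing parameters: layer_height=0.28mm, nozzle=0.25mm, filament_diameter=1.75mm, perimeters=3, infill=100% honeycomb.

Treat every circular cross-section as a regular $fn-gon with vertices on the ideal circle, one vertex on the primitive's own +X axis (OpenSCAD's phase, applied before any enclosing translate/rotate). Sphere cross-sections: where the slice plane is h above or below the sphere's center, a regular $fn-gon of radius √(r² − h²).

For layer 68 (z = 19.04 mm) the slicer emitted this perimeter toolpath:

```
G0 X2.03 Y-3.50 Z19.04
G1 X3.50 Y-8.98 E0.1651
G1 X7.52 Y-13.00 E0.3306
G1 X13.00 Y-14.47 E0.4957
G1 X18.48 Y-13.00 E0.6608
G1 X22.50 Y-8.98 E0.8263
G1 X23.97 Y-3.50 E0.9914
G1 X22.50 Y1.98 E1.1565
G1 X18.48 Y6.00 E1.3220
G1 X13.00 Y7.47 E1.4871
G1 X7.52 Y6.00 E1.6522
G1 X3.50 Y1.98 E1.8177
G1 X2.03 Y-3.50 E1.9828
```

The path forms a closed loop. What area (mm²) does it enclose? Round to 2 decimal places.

Apply the shoelace formula to the sequence of (X, Y) vertices; enclosed area = 360.90 mm².

360.90 mm²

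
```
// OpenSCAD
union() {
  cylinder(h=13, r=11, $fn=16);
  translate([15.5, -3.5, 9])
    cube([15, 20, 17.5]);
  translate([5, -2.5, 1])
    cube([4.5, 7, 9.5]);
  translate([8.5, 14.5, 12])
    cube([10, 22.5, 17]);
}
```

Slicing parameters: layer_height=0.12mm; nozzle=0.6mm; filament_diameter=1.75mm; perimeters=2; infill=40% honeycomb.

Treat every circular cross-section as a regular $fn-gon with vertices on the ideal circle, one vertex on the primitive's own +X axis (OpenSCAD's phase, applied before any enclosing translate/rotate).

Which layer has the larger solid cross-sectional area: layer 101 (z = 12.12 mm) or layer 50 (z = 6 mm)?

layer 101 (z = 12.12 mm)

Layer 101 (z = 12.12): the r=11 cylinder gives a regular 16-gon of circumradius 11 (constant along its height) (area = (16/2)·11.000²·sin(360°/16) = 370.44 mm²); the cube at (15.5, -3.5) (footprint 15×20) is included at this height (area 300.00 mm²); the cube at (5, -2.5) is absent (z outside [1, 10.5]); the 10×22.5 cube at (8.5, 14.5) contributes its full rectangle (area 225.00 mm²); Merging all regions: the regions partially overlap — summed areas 895.44 mm² minus the doubly-counted overlap 6.00 mm² gives 889.44 mm² — area = 889.44 mm². So its area = 889.44 mm². Layer 50 (z = 6): the r=11 cylinder contributes a regular 16-gon of circumradius 11 (area = (16/2)·11.000²·sin(360°/16) = 370.44 mm²); the cube at (15.5, -3.5) does not reach this height (z outside [9, 26.5]); the 4.5×7 cube at (5, -2.5) contributes its full rectangle (area 31.50 mm²); the cube at (8.5, 14.5) is not intersected at this z (z outside [12, 29]); Taking the union: the 4.5×7 cube at (5, -2.5) lies entirely inside the r=11 cylinder, so the union is just the r=11 cylinder — area = 370.44 mm². So its area = 370.44 mm². Layer 101 is larger (889.44 vs 370.44 mm²).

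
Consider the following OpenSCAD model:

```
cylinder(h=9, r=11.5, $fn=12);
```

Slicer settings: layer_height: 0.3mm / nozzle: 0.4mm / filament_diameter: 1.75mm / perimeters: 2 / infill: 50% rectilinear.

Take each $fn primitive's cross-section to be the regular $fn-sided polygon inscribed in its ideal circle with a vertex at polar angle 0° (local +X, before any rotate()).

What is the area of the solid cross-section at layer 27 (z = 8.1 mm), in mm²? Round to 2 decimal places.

At z = 8.1 mm: the r=11.5 cylinder gives a regular 12-gon of circumradius 11.5 (constant along its height) (area = (12/2)·11.500²·sin(360°/12) = 396.75 mm²). Overall, the cross-section is a single solid region. Net area = 396.75 mm².

396.75 mm²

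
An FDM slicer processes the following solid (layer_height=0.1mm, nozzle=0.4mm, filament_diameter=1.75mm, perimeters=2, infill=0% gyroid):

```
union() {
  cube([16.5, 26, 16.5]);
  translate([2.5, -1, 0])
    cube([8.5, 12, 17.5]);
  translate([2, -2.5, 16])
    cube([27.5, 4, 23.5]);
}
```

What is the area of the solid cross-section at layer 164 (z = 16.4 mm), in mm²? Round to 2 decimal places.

At z = 16.4 mm: the 16.5×26 cube contributes its full rectangle (area 429.00 mm²); the 8.5×12 cube at (2.5, -1) contributes its full rectangle (area 102.00 mm²); the cube at (2, -2.5) (footprint 27.5×4) is included at this height (area 110.00 mm²); Combining (union): the regions partially overlap — summed areas 641.00 mm² minus the doubly-counted overlap 123.75 mm² gives 517.25 mm² — area = 517.25 mm². Overall, the cross-section is a single solid region. Net area = 517.25 mm².

517.25 mm²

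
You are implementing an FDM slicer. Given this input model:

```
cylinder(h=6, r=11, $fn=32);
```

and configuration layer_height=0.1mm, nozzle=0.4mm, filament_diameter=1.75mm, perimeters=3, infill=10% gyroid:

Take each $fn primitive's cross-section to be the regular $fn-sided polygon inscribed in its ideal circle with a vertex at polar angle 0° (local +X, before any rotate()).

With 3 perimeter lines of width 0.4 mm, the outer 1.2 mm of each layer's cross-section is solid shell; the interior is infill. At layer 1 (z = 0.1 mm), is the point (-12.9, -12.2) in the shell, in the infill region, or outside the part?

outside

At z = 0.1 mm: the cylinder: section is a regular 32-gon, circumradius r=11. Overall, the cross-section is a single solid region. The nearest boundary edge runs (-9.15, -6.11)→(-7.78, -7.78); distance from the point to it = 6.77 mm. The point is not inside any of the regions above, so it lies outside the cross-section (6.77 mm from the nearest boundary).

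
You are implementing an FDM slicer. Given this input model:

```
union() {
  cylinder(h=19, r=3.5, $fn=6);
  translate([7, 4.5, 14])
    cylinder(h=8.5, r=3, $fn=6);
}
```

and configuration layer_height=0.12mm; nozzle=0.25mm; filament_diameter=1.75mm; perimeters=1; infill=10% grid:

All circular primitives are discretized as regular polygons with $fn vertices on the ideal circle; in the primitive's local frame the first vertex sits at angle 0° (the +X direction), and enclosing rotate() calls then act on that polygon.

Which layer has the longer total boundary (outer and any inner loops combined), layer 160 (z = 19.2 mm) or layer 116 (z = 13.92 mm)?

layer 116 (z = 13.92 mm)

Layer 160 (z = 19.2): the cylinder is absent (z outside [0, 19]); the cylinder at (7, 4.5): section is a regular 6-gon, circumradius r=3 (perimeter = 2·6·3.000·sin(180°/6) = 18.00 mm); Merging all regions: only the r=3 cylinder at (7, 4.5) is present, so the union is just that shape — boundary = 18.00 mm. So its perimeter = 18.00 mm. Layer 116 (z = 13.92): the cylinder: section is a regular 6-gon, circumradius r=3.5 (perimeter = 2·6·3.500·sin(180°/6) = 21.00 mm); the cylinder at (7, 4.5) is absent (z outside [14, 22.5]); Taking the union: only the r=3.5 cylinder is present, so the union is just that shape — boundary = 21.00 mm. So its perimeter = 21.00 mm. Layer 116 is larger (21.00 vs 18.00 mm).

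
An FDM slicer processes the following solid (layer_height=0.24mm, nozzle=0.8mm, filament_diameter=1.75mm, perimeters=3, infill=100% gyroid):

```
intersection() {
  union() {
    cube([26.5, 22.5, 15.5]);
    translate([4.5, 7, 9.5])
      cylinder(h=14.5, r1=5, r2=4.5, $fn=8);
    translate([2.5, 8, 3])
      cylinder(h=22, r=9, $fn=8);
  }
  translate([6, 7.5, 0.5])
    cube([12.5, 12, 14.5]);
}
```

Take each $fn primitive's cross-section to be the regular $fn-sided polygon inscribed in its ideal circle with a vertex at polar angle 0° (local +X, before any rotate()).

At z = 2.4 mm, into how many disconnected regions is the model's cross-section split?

1

At z = 2.4 mm: the cube (footprint 26.5×22.5) is included at this height; the cone at (4.5, 7) does not reach this height (z outside [9.5, 24]); the cylinder at (2.5, 8) is not intersected at this z (z outside [3, 25]); Taking the union: only the 26.5×22.5 cube is present, so the union is just that shape — 1 connected region; the cube at (6, 7.5) (footprint 12.5×12) is included at this height; After intersecting: the 12.5×12 cube at (6, 7.5) lies inside the result so far, so the common part is the 12.5×12 cube at (6, 7.5) itself — 1 connected region. The result has 1 disconnected region.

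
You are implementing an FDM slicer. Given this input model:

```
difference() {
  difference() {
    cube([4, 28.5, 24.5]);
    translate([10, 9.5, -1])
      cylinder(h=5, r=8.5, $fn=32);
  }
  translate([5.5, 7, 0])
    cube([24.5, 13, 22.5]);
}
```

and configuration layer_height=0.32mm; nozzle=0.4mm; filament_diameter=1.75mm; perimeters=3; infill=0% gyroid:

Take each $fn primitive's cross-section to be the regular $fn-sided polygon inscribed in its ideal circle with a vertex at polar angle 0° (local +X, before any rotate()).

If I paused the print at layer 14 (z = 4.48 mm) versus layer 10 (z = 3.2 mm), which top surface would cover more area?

layer 14 (z = 4.48 mm)

Layer 14 (z = 4.48): the cube (footprint 4×28.5) is included at this height (area 114.00 mm²); the cylinder at (10, 9.5) is absent (z outside [-1, 4]); After the difference (first − rest): none of the subtracted shapes is present at this height, so the 4×28.5 cube is unchanged — area = 114.00 mm²; the cube at (5.5, 7) is present — its section is the full 24.5×13 rectangle (area 318.50 mm²); Taking the first minus the rest: starting from that combined region (114.00 mm²), the 24.5×13 cube at (5.5, 7) misses the remaining region (no effect) — area = 114.00 mm². So its area = 114.00 mm². Layer 10 (z = 3.2): the cube (footprint 4×28.5) is included at this height (area 114.00 mm²); the r=8.5 cylinder at (10, 9.5) contributes a regular 32-gon of circumradius 8.5 (area = (32/2)·8.500²·sin(360°/32) = 225.52 mm²); Taking the first minus the rest: starting from the 4×28.5 cube (114.00 mm²), the r=8.5 cylinder at (10, 9.5) partially overlaps it — only the 20.38 mm² overlap (of its 225.52 mm²) is removed, clipping the outline — area = 93.62 mm²; the cube at (5.5, 7) (footprint 24.5×13) is included at this height (area 318.50 mm²); Taking the first minus the rest: starting from the result so far (93.62 mm²), the 24.5×13 cube at (5.5, 7) misses the remaining region (no effect) — area = 93.62 mm². So its area = 93.62 mm². Layer 14 is larger (114.00 vs 93.62 mm²).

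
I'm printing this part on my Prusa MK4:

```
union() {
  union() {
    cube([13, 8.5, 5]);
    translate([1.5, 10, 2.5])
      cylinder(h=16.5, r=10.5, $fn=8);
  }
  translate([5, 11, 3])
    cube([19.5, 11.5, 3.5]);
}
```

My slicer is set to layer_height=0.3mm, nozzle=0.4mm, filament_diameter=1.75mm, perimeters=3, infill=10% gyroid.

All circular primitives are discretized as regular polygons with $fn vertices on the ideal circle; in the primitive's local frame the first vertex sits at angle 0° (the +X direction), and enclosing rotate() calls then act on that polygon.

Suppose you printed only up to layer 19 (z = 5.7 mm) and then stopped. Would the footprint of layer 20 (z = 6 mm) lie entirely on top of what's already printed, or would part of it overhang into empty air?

entirely on top

Compare the two slices. At z = 5.7: the cube is not intersected at this z (z outside [0, 5]); the r=10.5 cylinder at (1.5, 10) contributes a regular 8-gon of circumradius 10.5 (area = (8/2)·10.500²·sin(360°/8) = 311.83 mm²); Combining (union): only the r=10.5 cylinder at (1.5, 10) is present, so the union is just that shape — area = 311.83 mm²; the cube at (5, 11) (footprint 19.5×11.5) is included at this height (area 224.25 mm²); Merging all regions: the regions partially overlap — summed areas 536.08 mm² minus the doubly-counted overlap 36.95 mm² gives 499.13 mm² — area = 499.13 mm². At z = 6: the cube does not reach this height (z outside [0, 5]); the cylinder at (1.5, 10): section is a regular 8-gon, circumradius r=10.5 (area = (8/2)·10.500²·sin(360°/8) = 311.83 mm²); Merging all regions: only the r=10.5 cylinder at (1.5, 10) is present, so the union is just that shape — area = 311.83 mm²; the 19.5×11.5 cube at (5, 11) contributes its full rectangle (area 224.25 mm²); Merging all regions: the regions partially overlap — summed areas 536.08 mm² minus the doubly-counted overlap 36.95 mm² gives 499.13 mm² — area = 499.13 mm². Checking containment: the cross-section at z = 6 is a subset of the cross-section at z = 5.7.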